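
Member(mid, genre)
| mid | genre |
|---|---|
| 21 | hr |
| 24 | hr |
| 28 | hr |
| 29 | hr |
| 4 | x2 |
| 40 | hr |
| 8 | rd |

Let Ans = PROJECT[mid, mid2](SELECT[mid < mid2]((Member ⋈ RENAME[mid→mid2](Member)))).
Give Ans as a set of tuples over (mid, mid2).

ρ[mid→mid2]: schema becomes (mid2, genre); tuples unchanged.
Natural join on genre: {(21, hr, 21), (21, hr, 24), (21, hr, 28), (21, hr, 29), (21, hr, 40), (24, hr, 21), (24, hr, 24), (24, hr, 28), (24, hr, 29), (24, hr, 40), (28, hr, 21), (28, hr, 24), (28, hr, 28), (28, hr, 29), (28, hr, 40), (29, hr, 21), (29, hr, 24), (29, hr, 28), (29, hr, 29), (29, hr, 40), (4, x2, 4), (40, hr, 21), (40, hr, 24), (40, hr, 28), (40, hr, 29), (40, hr, 40), (8, rd, 8)}
σ[mid < mid2]: keep tuples satisfying mid < mid2 → {(21, hr, 24), (21, hr, 28), (21, hr, 29), (21, hr, 40), (24, hr, 28), (24, hr, 29), (24, hr, 40), (28, hr, 29), (28, hr, 40), (29, hr, 40)}
π_{mid, mid2} gives {(21, 24), (21, 28), (21, 29), (21, 40), (24, 28), (24, 29), (24, 40), (28, 29), (28, 40), (29, 40)}.

{(21, 24), (21, 28), (21, 29), (21, 40), (24, 28), (24, 29), (24, 40), (28, 29), (28, 40), (29, 40)}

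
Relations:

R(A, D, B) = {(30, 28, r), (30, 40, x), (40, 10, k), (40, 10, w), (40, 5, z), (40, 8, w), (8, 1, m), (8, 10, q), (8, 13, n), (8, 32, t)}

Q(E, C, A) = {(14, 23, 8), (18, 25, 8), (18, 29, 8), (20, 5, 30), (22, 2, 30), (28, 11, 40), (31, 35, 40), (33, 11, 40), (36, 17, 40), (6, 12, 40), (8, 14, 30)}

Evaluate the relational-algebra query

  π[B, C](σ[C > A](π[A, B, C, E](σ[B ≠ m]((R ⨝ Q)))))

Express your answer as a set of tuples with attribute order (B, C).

{(n, 23), (n, 25), (n, 29), (q, 23), (q, 25), (q, 29), (t, 23), (t, 25), (t, 29)}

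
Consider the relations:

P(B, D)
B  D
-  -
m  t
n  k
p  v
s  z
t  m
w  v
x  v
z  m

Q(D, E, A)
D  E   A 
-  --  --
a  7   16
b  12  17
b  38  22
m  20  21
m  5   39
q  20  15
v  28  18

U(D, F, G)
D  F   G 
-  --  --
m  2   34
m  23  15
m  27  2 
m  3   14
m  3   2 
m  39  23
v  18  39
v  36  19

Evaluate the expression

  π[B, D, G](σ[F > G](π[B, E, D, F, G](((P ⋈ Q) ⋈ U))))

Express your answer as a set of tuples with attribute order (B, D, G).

P ⋈ Q (natural join on D): {(p, v, 28, 18), (t, m, 20, 21), (t, m, 5, 39), (w, v, 28, 18), (x, v, 28, 18), (z, m, 20, 21), (z, m, 5, 39)}
(P ⋈ Q) ⋈ U (natural join on D): {(p, v, 28, 18, 18, 39), (p, v, 28, 18, 36, 19), (t, m, 20, 21, 2, 34), (t, m, 20, 21, 23, 15), (t, m, 20, 21, 27, 2), (t, m, 20, 21, 3, 14), (t, m, 20, 21, 3, 2), (t, m, 20, 21, 39, 23), (t, m, 5, 39, 2, 34), (t, m, 5, 39, 23, 15), (t, m, 5, 39, 27, 2), (t, m, 5, 39, 3, 14), (t, m, 5, 39, 3, 2), (t, m, 5, 39, 39, 23), (w, v, 28, 18, 18, 39), (w, v, 28, 18, 36, 19), (x, v, 28, 18, 18, 39), (x, v, 28, 18, 36, 19), (z, m, 20, 21, 2, 34), (z, m, 20, 21, 23, 15), (z, m, 20, 21, 27, 2), (z, m, 20, 21, 3, 14), (z, m, 20, 21, 3, 2), (z, m, 20, 21, 39, 23), (z, m, 5, 39, 2, 34), (z, m, 5, 39, 23, 15), (z, m, 5, 39, 27, 2), (z, m, 5, 39, 3, 14), (z, m, 5, 39, 3, 2), (z, m, 5, 39, 39, 23)}
π_{B, E, D, F, G} gives {(p, 28, v, 18, 39), (p, 28, v, 36, 19), (t, 20, m, 2, 34), (t, 20, m, 23, 15), (t, 20, m, 27, 2), (t, 20, m, 3, 14), (t, 20, m, 3, 2), (t, 20, m, 39, 23), (t, 5, m, 2, 34), (t, 5, m, 23, 15), (t, 5, m, 27, 2), (t, 5, m, 3, 14), (t, 5, m, 3, 2), (t, 5, m, 39, 23), (w, 28, v, 18, 39), (w, 28, v, 36, 19), (x, 28, v, 18, 39), (x, 28, v, 36, 19), (z, 20, m, 2, 34), (z, 20, m, 23, 15), (z, 20, m, 27, 2), (z, 20, m, 3, 14), (z, 20, m, 3, 2), (z, 20, m, 39, 23), (z, 5, m, 2, 34), (z, 5, m, 23, 15), (z, 5, m, 27, 2), (z, 5, m, 3, 14), (z, 5, m, 3, 2), (z, 5, m, 39, 23)}.
Selection F > G: {(p, 28, v, 36, 19), (t, 20, m, 23, 15), (t, 20, m, 27, 2), (t, 20, m, 3, 2), (t, 20, m, 39, 23), (t, 5, m, 23, 15), (t, 5, m, 27, 2), (t, 5, m, 3, 2), (t, 5, m, 39, 23), (w, 28, v, 36, 19), (x, 28, v, 36, 19), (z, 20, m, 23, 15), (z, 20, m, 27, 2), (z, 20, m, 3, 2), (z, 20, m, 39, 23), (z, 5, m, 23, 15), (z, 5, m, 27, 2), (z, 5, m, 3, 2), (z, 5, m, 39, 23)}
π_{B, D, G} gives {(p, v, 19), (t, m, 15), (t, m, 2), (t, m, 23), (w, v, 19), (x, v, 19), (z, m, 15), (z, m, 2), (z, m, 23)} (10 duplicate(s) eliminated).

{(p, v, 19), (t, m, 15), (t, m, 2), (t, m, 23), (w, v, 19), (x, v, 19), (z, m, 15), (z, m, 2), (z, m, 23)}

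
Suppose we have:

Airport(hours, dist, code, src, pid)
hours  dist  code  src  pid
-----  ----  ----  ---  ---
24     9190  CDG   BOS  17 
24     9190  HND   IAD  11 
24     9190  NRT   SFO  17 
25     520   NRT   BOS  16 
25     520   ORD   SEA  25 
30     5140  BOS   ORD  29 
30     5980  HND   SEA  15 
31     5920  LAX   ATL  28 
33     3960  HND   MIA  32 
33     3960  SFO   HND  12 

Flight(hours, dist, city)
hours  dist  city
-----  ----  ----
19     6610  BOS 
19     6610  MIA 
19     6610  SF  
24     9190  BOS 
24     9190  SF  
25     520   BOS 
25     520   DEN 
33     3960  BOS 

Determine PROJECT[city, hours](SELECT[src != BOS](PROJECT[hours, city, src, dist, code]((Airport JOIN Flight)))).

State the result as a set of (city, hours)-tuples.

{(BOS, 24), (BOS, 25), (BOS, 33), (DEN, 25), (SF, 24)}

Airport ⋈ Flight (natural join on hours, dist): {(24, 9190, CDG, BOS, 17, BOS), (24, 9190, CDG, BOS, 17, SF), (24, 9190, HND, IAD, 11, BOS), (24, 9190, HND, IAD, 11, SF), (24, 9190, NRT, SFO, 17, BOS), (24, 9190, NRT, SFO, 17, SF), (25, 520, NRT, BOS, 16, BOS), (25, 520, NRT, BOS, 16, DEN), (25, 520, ORD, SEA, 25, BOS), (25, 520, ORD, SEA, 25, DEN), (33, 3960, HND, MIA, 32, BOS), (33, 3960, SFO, HND, 12, BOS)}
Keep only column(s) hours, city, src, dist, code: {(24, BOS, BOS, 9190, CDG), (24, BOS, IAD, 9190, HND), (24, BOS, SFO, 9190, NRT), (24, SF, BOS, 9190, CDG), (24, SF, IAD, 9190, HND), (24, SF, SFO, 9190, NRT), (25, BOS, BOS, 520, NRT), (25, BOS, SEA, 520, ORD), (25, DEN, BOS, 520, NRT), (25, DEN, SEA, 520, ORD), (33, BOS, HND, 3960, SFO), (33, BOS, MIA, 3960, HND)}
σ[src != BOS]: keep tuples satisfying src != BOS → {(24, BOS, IAD, 9190, HND), (24, BOS, SFO, 9190, NRT), (24, SF, IAD, 9190, HND), (24, SF, SFO, 9190, NRT), (25, BOS, SEA, 520, ORD), (25, DEN, SEA, 520, ORD), (33, BOS, HND, 3960, SFO), (33, BOS, MIA, 3960, HND)}
Keep only column(s) city, hours (3 duplicate(s) eliminated): {(BOS, 24), (BOS, 25), (BOS, 33), (DEN, 25), (SF, 24)}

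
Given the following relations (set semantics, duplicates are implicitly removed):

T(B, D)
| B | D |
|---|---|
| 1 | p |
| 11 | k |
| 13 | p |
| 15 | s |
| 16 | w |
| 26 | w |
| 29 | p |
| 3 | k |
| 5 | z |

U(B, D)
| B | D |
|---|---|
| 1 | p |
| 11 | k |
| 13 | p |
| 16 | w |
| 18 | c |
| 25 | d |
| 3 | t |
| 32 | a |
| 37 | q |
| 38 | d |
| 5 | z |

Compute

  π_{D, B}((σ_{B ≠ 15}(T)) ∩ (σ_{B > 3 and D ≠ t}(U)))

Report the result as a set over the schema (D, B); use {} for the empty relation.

Selection B ≠ 15: {(1, p), (11, k), (13, p), (16, w), (26, w), (29, p), (3, k), (5, z)}
Selection B > 3 and D ≠ t: {(11, k), (13, p), (16, w), (18, c), (25, d), (32, a), (37, q), (38, d), (5, z)}
Intersection: {(1, p), (11, k), (13, p), (16, w), (26, w), (29, p), (3, k), (5, z)} with {(11, k), (13, p), (16, w), (18, c), (25, d), (32, a), (37, q), (38, d), (5, z)} → {(11, k), (13, p), (16, w), (5, z)}
π[D, B]: project onto (D, B) → {(k, 11), (p, 13), (w, 16), (z, 5)}

{(k, 11), (p, 13), (w, 16), (z, 5)}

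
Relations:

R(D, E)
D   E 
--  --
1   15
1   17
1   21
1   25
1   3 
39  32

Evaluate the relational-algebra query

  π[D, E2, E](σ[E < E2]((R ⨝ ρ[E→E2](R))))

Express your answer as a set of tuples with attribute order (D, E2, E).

ρ[E→E2]: schema becomes (D, E2); tuples unchanged.
R ⋈ ρ[E→E2](R) (natural join on D): {(1, 15, 15), (1, 15, 17), (1, 15, 21), (1, 15, 25), (1, 15, 3), (1, 17, 15), (1, 17, 17), (1, 17, 21), (1, 17, 25), (1, 17, 3), (1, 21, 15), (1, 21, 17), (1, 21, 21), (1, 21, 25), (1, 21, 3), (1, 25, 15), (1, 25, 17), (1, 25, 21), (1, 25, 25), (1, 25, 3), (1, 3, 15), (1, 3, 17), (1, 3, 21), (1, 3, 25), (1, 3, 3), (39, 32, 32)}
σ[E < E2]: keep tuples satisfying E < E2 → {(1, 15, 17), (1, 15, 21), (1, 15, 25), (1, 17, 21), (1, 17, 25), (1, 21, 25), (1, 3, 15), (1, 3, 17), (1, 3, 21), (1, 3, 25)}
π_{D, E2, E} gives {(1, 15, 3), (1, 17, 15), (1, 17, 3), (1, 21, 15), (1, 21, 17), (1, 21, 3), (1, 25, 15), (1, 25, 17), (1, 25, 21), (1, 25, 3)}.

{(1, 15, 3), (1, 17, 15), (1, 17, 3), (1, 21, 15), (1, 21, 17), (1, 21, 3), (1, 25, 15), (1, 25, 17), (1, 25, 21), (1, 25, 3)}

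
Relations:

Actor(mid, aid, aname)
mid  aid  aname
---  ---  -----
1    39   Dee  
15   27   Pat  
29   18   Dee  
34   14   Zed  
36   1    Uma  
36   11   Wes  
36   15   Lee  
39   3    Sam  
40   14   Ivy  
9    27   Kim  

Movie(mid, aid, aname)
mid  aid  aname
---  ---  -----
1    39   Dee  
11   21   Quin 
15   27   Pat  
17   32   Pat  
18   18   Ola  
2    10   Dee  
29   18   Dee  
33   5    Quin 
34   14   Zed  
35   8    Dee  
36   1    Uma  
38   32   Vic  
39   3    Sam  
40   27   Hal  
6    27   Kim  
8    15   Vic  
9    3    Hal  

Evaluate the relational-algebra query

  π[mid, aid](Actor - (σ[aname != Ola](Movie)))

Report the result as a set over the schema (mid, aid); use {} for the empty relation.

{(36, 11), (36, 15), (40, 14), (9, 27)}

Selection aname != Ola: {(1, 39, Dee), (11, 21, Quin), (15, 27, Pat), (17, 32, Pat), (2, 10, Dee), (29, 18, Dee), (33, 5, Quin), (34, 14, Zed), (35, 8, Dee), (36, 1, Uma), (38, 32, Vic), (39, 3, Sam), (40, 27, Hal), (6, 27, Kim), (8, 15, Vic), (9, 3, Hal)}
Difference: {(1, 39, Dee), (15, 27, Pat), (29, 18, Dee), (34, 14, Zed), (36, 1, Uma), (36, 11, Wes), (36, 15, Lee), (39, 3, Sam), (40, 14, Ivy), (9, 27, Kim)} with {(1, 39, Dee), (11, 21, Quin), (15, 27, Pat), (17, 32, Pat), (2, 10, Dee), (29, 18, Dee), (33, 5, Quin), (34, 14, Zed), (35, 8, Dee), (36, 1, Uma), (38, 32, Vic), (39, 3, Sam), (40, 27, Hal), (6, 27, Kim), (8, 15, Vic), (9, 3, Hal)} → {(36, 11, Wes), (36, 15, Lee), (40, 14, Ivy), (9, 27, Kim)}
Keep only column(s) mid, aid: {(36, 11), (36, 15), (40, 14), (9, 27)}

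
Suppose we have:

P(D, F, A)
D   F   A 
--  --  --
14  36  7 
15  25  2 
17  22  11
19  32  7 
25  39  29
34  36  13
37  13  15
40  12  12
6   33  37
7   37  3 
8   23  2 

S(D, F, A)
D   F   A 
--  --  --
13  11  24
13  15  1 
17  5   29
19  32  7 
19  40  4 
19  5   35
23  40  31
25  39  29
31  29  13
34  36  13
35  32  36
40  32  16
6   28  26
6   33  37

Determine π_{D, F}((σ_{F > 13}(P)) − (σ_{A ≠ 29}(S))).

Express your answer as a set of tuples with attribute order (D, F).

{(14, 36), (15, 25), (17, 22), (25, 39), (7, 37), (8, 23)}

Filtering on F > 13 leaves {(14, 36, 7), (15, 25, 2), (17, 22, 11), (19, 32, 7), (25, 39, 29), (34, 36, 13), (6, 33, 37), (7, 37, 3), (8, 23, 2)}.
Filtering on A ≠ 29 leaves {(13, 11, 24), (13, 15, 1), (19, 32, 7), (19, 40, 4), (19, 5, 35), (23, 40, 31), (31, 29, 13), (34, 36, 13), (35, 32, 36), (40, 32, 16), (6, 28, 26), (6, 33, 37)}.
Set difference of the two operands is {(14, 36, 7), (15, 25, 2), (17, 22, 11), (25, 39, 29), (7, 37, 3), (8, 23, 2)}.
π_{D, F} gives {(14, 36), (15, 25), (17, 22), (25, 39), (7, 37), (8, 23)}.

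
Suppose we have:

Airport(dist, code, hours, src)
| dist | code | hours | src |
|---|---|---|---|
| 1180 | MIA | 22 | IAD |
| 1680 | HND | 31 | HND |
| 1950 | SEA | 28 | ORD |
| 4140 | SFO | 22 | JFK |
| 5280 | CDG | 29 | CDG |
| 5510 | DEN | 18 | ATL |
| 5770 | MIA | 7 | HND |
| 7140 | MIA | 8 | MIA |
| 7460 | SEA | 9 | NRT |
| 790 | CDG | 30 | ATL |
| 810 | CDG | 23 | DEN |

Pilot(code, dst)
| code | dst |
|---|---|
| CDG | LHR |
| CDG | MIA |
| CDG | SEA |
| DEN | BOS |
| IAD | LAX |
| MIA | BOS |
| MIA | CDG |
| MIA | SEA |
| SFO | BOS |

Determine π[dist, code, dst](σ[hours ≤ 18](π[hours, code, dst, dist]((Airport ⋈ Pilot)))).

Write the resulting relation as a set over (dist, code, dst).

{(5510, DEN, BOS), (5770, MIA, BOS), (5770, MIA, CDG), (5770, MIA, SEA), (7140, MIA, BOS), (7140, MIA, CDG), (7140, MIA, SEA)}

Joining Airport and Pilot on code yields {(1180, MIA, 22, IAD, BOS), (1180, MIA, 22, IAD, CDG), (1180, MIA, 22, IAD, SEA), (4140, SFO, 22, JFK, BOS), (5280, CDG, 29, CDG, LHR), (5280, CDG, 29, CDG, MIA), (5280, CDG, 29, CDG, SEA), (5510, DEN, 18, ATL, BOS), (5770, MIA, 7, HND, BOS), (5770, MIA, 7, HND, CDG), (5770, MIA, 7, HND, SEA), (7140, MIA, 8, MIA, BOS), (7140, MIA, 8, MIA, CDG), (7140, MIA, 8, MIA, SEA), (790, CDG, 30, ATL, LHR), (790, CDG, 30, ATL, MIA), (790, CDG, 30, ATL, SEA), (810, CDG, 23, DEN, LHR), (810, CDG, 23, DEN, MIA), (810, CDG, 23, DEN, SEA)}.
Projecting to hours, code, dst, dist: {(18, DEN, BOS, 5510), (22, MIA, BOS, 1180), (22, MIA, CDG, 1180), (22, MIA, SEA, 1180), (22, SFO, BOS, 4140), (23, CDG, LHR, 810), (23, CDG, MIA, 810), (23, CDG, SEA, 810), (29, CDG, LHR, 5280), (29, CDG, MIA, 5280), (29, CDG, SEA, 5280), (30, CDG, LHR, 790), (30, CDG, MIA, 790), (30, CDG, SEA, 790), (7, MIA, BOS, 5770), (7, MIA, CDG, 5770), (7, MIA, SEA, 5770), (8, MIA, BOS, 7140), (8, MIA, CDG, 7140), (8, MIA, SEA, 7140)}
Apply σ_{hours ≤ 18}; surviving tuples: {(18, DEN, BOS, 5510), (7, MIA, BOS, 5770), (7, MIA, CDG, 5770), (7, MIA, SEA, 5770), (8, MIA, BOS, 7140), (8, MIA, CDG, 7140), (8, MIA, SEA, 7140)}
Projecting to dist, code, dst: {(5510, DEN, BOS), (5770, MIA, BOS), (5770, MIA, CDG), (5770, MIA, SEA), (7140, MIA, BOS), (7140, MIA, CDG), (7140, MIA, SEA)}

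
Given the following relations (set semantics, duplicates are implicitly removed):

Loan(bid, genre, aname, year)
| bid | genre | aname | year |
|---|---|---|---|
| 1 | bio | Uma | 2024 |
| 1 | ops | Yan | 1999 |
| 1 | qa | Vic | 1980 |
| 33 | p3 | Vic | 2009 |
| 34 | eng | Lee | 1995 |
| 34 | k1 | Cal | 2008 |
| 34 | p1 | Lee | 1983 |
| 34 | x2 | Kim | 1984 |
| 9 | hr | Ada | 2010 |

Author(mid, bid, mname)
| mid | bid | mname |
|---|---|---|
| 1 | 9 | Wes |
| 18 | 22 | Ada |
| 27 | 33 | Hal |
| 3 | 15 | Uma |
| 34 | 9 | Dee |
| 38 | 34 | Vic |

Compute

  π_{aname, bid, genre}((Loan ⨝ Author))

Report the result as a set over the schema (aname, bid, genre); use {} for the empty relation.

{(Ada, 9, hr), (Cal, 34, k1), (Kim, 34, x2), (Lee, 34, eng), (Lee, 34, p1), (Vic, 33, p3)}

Joining Loan and Author on bid yields {(33, p3, Vic, 2009, 27, Hal), (34, eng, Lee, 1995, 38, Vic), (34, k1, Cal, 2008, 38, Vic), (34, p1, Lee, 1983, 38, Vic), (34, x2, Kim, 1984, 38, Vic), (9, hr, Ada, 2010, 1, Wes), (9, hr, Ada, 2010, 34, Dee)}.
Projecting to aname, bid, genre (1 duplicate(s) eliminated): {(Ada, 9, hr), (Cal, 34, k1), (Kim, 34, x2), (Lee, 34, eng), (Lee, 34, p1), (Vic, 33, p3)}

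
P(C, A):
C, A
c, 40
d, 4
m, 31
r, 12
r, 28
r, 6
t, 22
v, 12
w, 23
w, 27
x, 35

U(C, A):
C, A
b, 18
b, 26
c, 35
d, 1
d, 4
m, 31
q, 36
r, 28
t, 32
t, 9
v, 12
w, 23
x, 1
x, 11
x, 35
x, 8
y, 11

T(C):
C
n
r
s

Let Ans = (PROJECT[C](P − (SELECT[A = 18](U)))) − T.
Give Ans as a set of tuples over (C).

Filtering on A = 18 leaves {(b, 18)}.
Difference: {(c, 40), (d, 4), (m, 31), (r, 12), (r, 28), (r, 6), (t, 22), (v, 12), (w, 23), (w, 27), (x, 35)} with {(b, 18)} → {(c, 40), (d, 4), (m, 31), (r, 12), (r, 28), (r, 6), (t, 22), (v, 12), (w, 23), (w, 27), (x, 35)}
Keep only column(s) C (3 duplicate(s) eliminated): {c, d, m, r, t, v, w, x}
Difference: {c, d, m, r, t, v, w, x} with {n, r, s} → {c, d, m, t, v, w, x}

{c, d, m, t, v, w, x}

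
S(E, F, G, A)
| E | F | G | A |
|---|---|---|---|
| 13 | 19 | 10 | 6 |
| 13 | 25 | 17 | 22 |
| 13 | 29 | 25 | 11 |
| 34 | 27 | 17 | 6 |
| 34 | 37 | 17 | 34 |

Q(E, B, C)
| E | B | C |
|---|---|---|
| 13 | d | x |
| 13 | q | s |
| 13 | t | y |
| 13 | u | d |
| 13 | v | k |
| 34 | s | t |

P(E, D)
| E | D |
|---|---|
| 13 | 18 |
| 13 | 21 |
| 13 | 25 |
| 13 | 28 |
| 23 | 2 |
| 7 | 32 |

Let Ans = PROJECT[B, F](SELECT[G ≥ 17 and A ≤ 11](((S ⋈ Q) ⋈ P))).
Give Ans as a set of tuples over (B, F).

{(d, 29), (q, 29), (t, 29), (u, 29), (v, 29)}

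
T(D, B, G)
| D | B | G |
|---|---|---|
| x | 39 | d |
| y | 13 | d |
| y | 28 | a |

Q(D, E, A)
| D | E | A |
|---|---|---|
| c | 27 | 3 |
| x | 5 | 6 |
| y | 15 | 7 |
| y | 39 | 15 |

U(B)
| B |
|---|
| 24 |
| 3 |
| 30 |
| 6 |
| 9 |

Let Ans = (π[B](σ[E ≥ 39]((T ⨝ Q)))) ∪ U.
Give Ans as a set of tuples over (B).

{13, 24, 28, 3, 30, 6, 9}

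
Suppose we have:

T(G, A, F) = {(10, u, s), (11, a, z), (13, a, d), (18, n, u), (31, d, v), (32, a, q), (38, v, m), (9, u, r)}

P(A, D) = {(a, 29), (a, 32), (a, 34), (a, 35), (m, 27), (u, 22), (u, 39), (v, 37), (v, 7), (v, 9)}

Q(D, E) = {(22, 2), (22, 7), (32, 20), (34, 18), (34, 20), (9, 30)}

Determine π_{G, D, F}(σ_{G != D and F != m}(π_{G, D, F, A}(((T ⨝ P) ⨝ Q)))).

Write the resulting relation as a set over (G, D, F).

Joining T and P on A yields {(10, u, s, 22), (10, u, s, 39), (11, a, z, 29), (11, a, z, 32), (11, a, z, 34), (11, a, z, 35), (13, a, d, 29), (13, a, d, 32), (13, a, d, 34), (13, a, d, 35), (32, a, q, 29), (32, a, q, 32), (32, a, q, 34), (32, a, q, 35), (38, v, m, 37), (38, v, m, 7), (38, v, m, 9), (9, u, r, 22), (9, u, r, 39)}.
Joining (T ⨝ P) and Q on D yields {(10, u, s, 22, 2), (10, u, s, 22, 7), (11, a, z, 32, 20), (11, a, z, 34, 18), (11, a, z, 34, 20), (13, a, d, 32, 20), (13, a, d, 34, 18), (13, a, d, 34, 20), (32, a, q, 32, 20), (32, a, q, 34, 18), (32, a, q, 34, 20), (38, v, m, 9, 30), (9, u, r, 22, 2), (9, u, r, 22, 7)}.
Projecting to G, D, F, A (5 duplicate(s) eliminated): {(10, 22, s, u), (11, 32, z, a), (11, 34, z, a), (13, 32, d, a), (13, 34, d, a), (32, 32, q, a), (32, 34, q, a), (38, 9, m, v), (9, 22, r, u)}
σ[G != D and F != m]: keep tuples satisfying G != D and F != m → {(10, 22, s, u), (11, 32, z, a), (11, 34, z, a), (13, 32, d, a), (13, 34, d, a), (32, 34, q, a), (9, 22, r, u)}
Projecting to G, D, F: {(10, 22, s), (11, 32, z), (11, 34, z), (13, 32, d), (13, 34, d), (32, 34, q), (9, 22, r)}

{(10, 22, s), (11, 32, z), (11, 34, z), (13, 32, d), (13, 34, d), (32, 34, q), (9, 22, r)}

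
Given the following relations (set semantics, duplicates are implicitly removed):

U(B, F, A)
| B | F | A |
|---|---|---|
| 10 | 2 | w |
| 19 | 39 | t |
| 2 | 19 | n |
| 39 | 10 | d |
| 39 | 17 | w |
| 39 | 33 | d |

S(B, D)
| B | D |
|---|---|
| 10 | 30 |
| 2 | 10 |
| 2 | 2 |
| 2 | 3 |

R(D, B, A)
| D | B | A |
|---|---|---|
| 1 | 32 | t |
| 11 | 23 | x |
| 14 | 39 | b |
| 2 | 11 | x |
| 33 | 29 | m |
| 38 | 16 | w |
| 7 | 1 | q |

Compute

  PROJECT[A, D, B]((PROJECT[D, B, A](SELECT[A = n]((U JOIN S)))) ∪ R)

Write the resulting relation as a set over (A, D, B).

Joining U and S on B yields {(10, 2, w, 30), (2, 19, n, 10), (2, 19, n, 2), (2, 19, n, 3)}.
Selection A = n: {(2, 19, n, 10), (2, 19, n, 2), (2, 19, n, 3)}
π[D, B, A]: project onto (D, B, A) → {(10, 2, n), (2, 2, n), (3, 2, n)}
Set union of the two operands is {(1, 32, t), (10, 2, n), (11, 23, x), (14, 39, b), (2, 11, x), (2, 2, n), (3, 2, n), (33, 29, m), (38, 16, w), (7, 1, q)}.
π[A, D, B]: project onto (A, D, B) → {(b, 14, 39), (m, 33, 29), (n, 10, 2), (n, 2, 2), (n, 3, 2), (q, 7, 1), (t, 1, 32), (w, 38, 16), (x, 11, 23), (x, 2, 11)}

{(b, 14, 39), (m, 33, 29), (n, 10, 2), (n, 2, 2), (n, 3, 2), (q, 7, 1), (t, 1, 32), (w, 38, 16), (x, 11, 23), (x, 2, 11)}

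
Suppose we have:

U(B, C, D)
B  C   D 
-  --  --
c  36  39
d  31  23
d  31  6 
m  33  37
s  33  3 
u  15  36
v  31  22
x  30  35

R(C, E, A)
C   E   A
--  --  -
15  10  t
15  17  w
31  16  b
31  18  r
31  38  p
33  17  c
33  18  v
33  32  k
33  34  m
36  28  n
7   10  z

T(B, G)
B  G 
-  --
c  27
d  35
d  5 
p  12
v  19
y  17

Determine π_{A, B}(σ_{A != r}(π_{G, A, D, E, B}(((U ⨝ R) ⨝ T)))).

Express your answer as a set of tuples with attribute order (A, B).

Natural join on C: {(c, 36, 39, 28, n), (d, 31, 23, 16, b), (d, 31, 23, 18, r), (d, 31, 23, 38, p), (d, 31, 6, 16, b), (d, 31, 6, 18, r), (d, 31, 6, 38, p), (m, 33, 37, 17, c), (m, 33, 37, 18, v), (m, 33, 37, 32, k), (m, 33, 37, 34, m), (s, 33, 3, 17, c), (s, 33, 3, 18, v), (s, 33, 3, 32, k), (s, 33, 3, 34, m), (u, 15, 36, 10, t), (u, 15, 36, 17, w), (v, 31, 22, 16, b), (v, 31, 22, 18, r), (v, 31, 22, 38, p)}
Natural join on B: {(c, 36, 39, 28, n, 27), (d, 31, 23, 16, b, 35), (d, 31, 23, 16, b, 5), (d, 31, 23, 18, r, 35), (d, 31, 23, 18, r, 5), (d, 31, 23, 38, p, 35), (d, 31, 23, 38, p, 5), (d, 31, 6, 16, b, 35), (d, 31, 6, 16, b, 5), (d, 31, 6, 18, r, 35), (d, 31, 6, 18, r, 5), (d, 31, 6, 38, p, 35), (d, 31, 6, 38, p, 5), (v, 31, 22, 16, b, 19), (v, 31, 22, 18, r, 19), (v, 31, 22, 38, p, 19)}
Keep only column(s) G, A, D, E, B: {(19, b, 22, 16, v), (19, p, 22, 38, v), (19, r, 22, 18, v), (27, n, 39, 28, c), (35, b, 23, 16, d), (35, b, 6, 16, d), (35, p, 23, 38, d), (35, p, 6, 38, d), (35, r, 23, 18, d), (35, r, 6, 18, d), (5, b, 23, 16, d), (5, b, 6, 16, d), (5, p, 23, 38, d), (5, p, 6, 38, d), (5, r, 23, 18, d), (5, r, 6, 18, d)}
Selection A != r: {(19, b, 22, 16, v), (19, p, 22, 38, v), (27, n, 39, 28, c), (35, b, 23, 16, d), (35, b, 6, 16, d), (35, p, 23, 38, d), (35, p, 6, 38, d), (5, b, 23, 16, d), (5, b, 6, 16, d), (5, p, 23, 38, d), (5, p, 6, 38, d)}
Keep only column(s) A, B (6 duplicate(s) eliminated): {(b, d), (b, v), (n, c), (p, d), (p, v)}

{(b, d), (b, v), (n, c), (p, d), (p, v)}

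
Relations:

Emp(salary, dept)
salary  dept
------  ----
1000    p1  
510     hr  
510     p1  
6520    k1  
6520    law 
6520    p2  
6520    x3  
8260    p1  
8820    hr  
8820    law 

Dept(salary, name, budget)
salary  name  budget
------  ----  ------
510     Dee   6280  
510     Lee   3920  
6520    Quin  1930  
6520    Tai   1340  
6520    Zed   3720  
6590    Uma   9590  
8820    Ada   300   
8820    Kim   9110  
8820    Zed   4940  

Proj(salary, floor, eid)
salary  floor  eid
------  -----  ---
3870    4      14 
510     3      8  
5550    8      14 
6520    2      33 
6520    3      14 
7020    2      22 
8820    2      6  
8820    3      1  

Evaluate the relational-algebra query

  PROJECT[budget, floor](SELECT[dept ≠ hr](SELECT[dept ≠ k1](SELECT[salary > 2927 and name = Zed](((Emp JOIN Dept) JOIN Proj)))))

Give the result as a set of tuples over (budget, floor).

Natural join on salary: {(510, hr, Dee, 6280), (510, hr, Lee, 3920), (510, p1, Dee, 6280), (510, p1, Lee, 3920), (6520, k1, Quin, 1930), (6520, k1, Tai, 1340), (6520, k1, Zed, 3720), (6520, law, Quin, 1930), (6520, law, Tai, 1340), (6520, law, Zed, 3720), (6520, p2, Quin, 1930), (6520, p2, Tai, 1340), (6520, p2, Zed, 3720), (6520, x3, Quin, 1930), (6520, x3, Tai, 1340), (6520, x3, Zed, 3720), (8820, hr, Ada, 300), (8820, hr, Kim, 9110), (8820, hr, Zed, 4940), (8820, law, Ada, 300), (8820, law, Kim, 9110), (8820, law, Zed, 4940)}
Natural join on salary: {(510, hr, Dee, 6280, 3, 8), (510, hr, Lee, 3920, 3, 8), (510, p1, Dee, 6280, 3, 8), (510, p1, Lee, 3920, 3, 8), (6520, k1, Quin, 1930, 2, 33), (6520, k1, Quin, 1930, 3, 14), (6520, k1, Tai, 1340, 2, 33), (6520, k1, Tai, 1340, 3, 14), (6520, k1, Zed, 3720, 2, 33), (6520, k1, Zed, 3720, 3, 14), (6520, law, Quin, 1930, 2, 33), (6520, law, Quin, 1930, 3, 14), (6520, law, Tai, 1340, 2, 33), (6520, law, Tai, 1340, 3, 14), (6520, law, Zed, 3720, 2, 33), (6520, law, Zed, 3720, 3, 14), (6520, p2, Quin, 1930, 2, 33), (6520, p2, Quin, 1930, 3, 14), (6520, p2, Tai, 1340, 2, 33), (6520, p2, Tai, 1340, 3, 14), (6520, p2, Zed, 3720, 2, 33), (6520, p2, Zed, 3720, 3, 14), (6520, x3, Quin, 1930, 2, 33), (6520, x3, Quin, 1930, 3, 14), (6520, x3, Tai, 1340, 2, 33), (6520, x3, Tai, 1340, 3, 14), (6520, x3, Zed, 3720, 2, 33), (6520, x3, Zed, 3720, 3, 14), (8820, hr, Ada, 300, 2, 6), (8820, hr, Ada, 300, 3, 1), (8820, hr, Kim, 9110, 2, 6), (8820, hr, Kim, 9110, 3, 1), (8820, hr, Zed, 4940, 2, 6), (8820, hr, Zed, 4940, 3, 1), (8820, law, Ada, 300, 2, 6), (8820, law, Ada, 300, 3, 1), (8820, law, Kim, 9110, 2, 6), (8820, law, Kim, 9110, 3, 1), (8820, law, Zed, 4940, 2, 6), (8820, law, Zed, 4940, 3, 1)}
Filtering on salary > 2927 and name = Zed leaves {(6520, k1, Zed, 3720, 2, 33), (6520, k1, Zed, 3720, 3, 14), (6520, law, Zed, 3720, 2, 33), (6520, law, Zed, 3720, 3, 14), (6520, p2, Zed, 3720, 2, 33), (6520, p2, Zed, 3720, 3, 14), (6520, x3, Zed, 3720, 2, 33), (6520, x3, Zed, 3720, 3, 14), (8820, hr, Zed, 4940, 2, 6), (8820, hr, Zed, 4940, 3, 1), (8820, law, Zed, 4940, 2, 6), (8820, law, Zed, 4940, 3, 1)}.
Filtering on dept ≠ k1 leaves {(6520, law, Zed, 3720, 2, 33), (6520, law, Zed, 3720, 3, 14), (6520, p2, Zed, 3720, 2, 33), (6520, p2, Zed, 3720, 3, 14), (6520, x3, Zed, 3720, 2, 33), (6520, x3, Zed, 3720, 3, 14), (8820, hr, Zed, 4940, 2, 6), (8820, hr, Zed, 4940, 3, 1), (8820, law, Zed, 4940, 2, 6), (8820, law, Zed, 4940, 3, 1)}.
Filtering on dept ≠ hr leaves {(6520, law, Zed, 3720, 2, 33), (6520, law, Zed, 3720, 3, 14), (6520, p2, Zed, 3720, 2, 33), (6520, p2, Zed, 3720, 3, 14), (6520, x3, Zed, 3720, 2, 33), (6520, x3, Zed, 3720, 3, 14), (8820, law, Zed, 4940, 2, 6), (8820, law, Zed, 4940, 3, 1)}.
π[budget, floor]: project onto (budget, floor) (4 duplicate(s) eliminated) → {(3720, 2), (3720, 3), (4940, 2), (4940, 3)}

{(3720, 2), (3720, 3), (4940, 2), (4940, 3)}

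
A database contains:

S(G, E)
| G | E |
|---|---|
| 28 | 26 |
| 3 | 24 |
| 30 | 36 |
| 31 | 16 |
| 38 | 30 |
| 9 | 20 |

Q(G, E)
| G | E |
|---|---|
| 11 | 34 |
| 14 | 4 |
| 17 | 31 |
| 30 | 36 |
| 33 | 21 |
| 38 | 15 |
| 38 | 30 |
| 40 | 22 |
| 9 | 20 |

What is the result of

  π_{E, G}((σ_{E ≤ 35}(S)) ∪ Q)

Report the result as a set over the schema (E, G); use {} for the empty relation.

{(15, 38), (16, 31), (20, 9), (21, 33), (22, 40), (24, 3), (26, 28), (30, 38), (31, 17), (34, 11), (36, 30), (4, 14)}

Apply σ_{E ≤ 35}; surviving tuples: {(28, 26), (3, 24), (31, 16), (38, 30), (9, 20)}
Taking the union: {(11, 34), (14, 4), (17, 31), (28, 26), (3, 24), (30, 36), (31, 16), (33, 21), (38, 15), (38, 30), (40, 22), (9, 20)}
π_{E, G} gives {(15, 38), (16, 31), (20, 9), (21, 33), (22, 40), (24, 3), (26, 28), (30, 38), (31, 17), (34, 11), (36, 30), (4, 14)}.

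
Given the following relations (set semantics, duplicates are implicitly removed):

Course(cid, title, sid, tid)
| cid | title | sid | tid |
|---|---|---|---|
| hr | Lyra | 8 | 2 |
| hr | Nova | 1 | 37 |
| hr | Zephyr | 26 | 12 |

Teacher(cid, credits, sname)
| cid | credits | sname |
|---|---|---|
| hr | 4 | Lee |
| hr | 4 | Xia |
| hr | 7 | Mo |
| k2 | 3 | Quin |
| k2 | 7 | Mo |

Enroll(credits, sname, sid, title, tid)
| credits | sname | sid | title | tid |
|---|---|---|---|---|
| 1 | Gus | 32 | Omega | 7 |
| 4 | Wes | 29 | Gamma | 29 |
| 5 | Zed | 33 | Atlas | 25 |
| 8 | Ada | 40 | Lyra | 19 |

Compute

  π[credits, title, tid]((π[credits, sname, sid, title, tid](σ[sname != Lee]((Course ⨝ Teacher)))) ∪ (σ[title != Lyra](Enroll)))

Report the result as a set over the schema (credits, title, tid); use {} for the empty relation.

{(1, Omega, 7), (4, Gamma, 29), (4, Lyra, 2), (4, Nova, 37), (4, Zephyr, 12), (5, Atlas, 25), (7, Lyra, 2), (7, Nova, 37), (7, Zephyr, 12)}

Joining Course and Teacher on cid yields {(hr, Lyra, 8, 2, 4, Lee), (hr, Lyra, 8, 2, 4, Xia), (hr, Lyra, 8, 2, 7, Mo), (hr, Nova, 1, 37, 4, Lee), (hr, Nova, 1, 37, 4, Xia), (hr, Nova, 1, 37, 7, Mo), (hr, Zephyr, 26, 12, 4, Lee), (hr, Zephyr, 26, 12, 4, Xia), (hr, Zephyr, 26, 12, 7, Mo)}.
Selection sname != Lee: {(hr, Lyra, 8, 2, 4, Xia), (hr, Lyra, 8, 2, 7, Mo), (hr, Nova, 1, 37, 4, Xia), (hr, Nova, 1, 37, 7, Mo), (hr, Zephyr, 26, 12, 4, Xia), (hr, Zephyr, 26, 12, 7, Mo)}
Keep only column(s) credits, sname, sid, title, tid: {(4, Xia, 1, Nova, 37), (4, Xia, 26, Zephyr, 12), (4, Xia, 8, Lyra, 2), (7, Mo, 1, Nova, 37), (7, Mo, 26, Zephyr, 12), (7, Mo, 8, Lyra, 2)}
Selection title != Lyra: {(1, Gus, 32, Omega, 7), (4, Wes, 29, Gamma, 29), (5, Zed, 33, Atlas, 25)}
Taking the union: {(1, Gus, 32, Omega, 7), (4, Wes, 29, Gamma, 29), (4, Xia, 1, Nova, 37), (4, Xia, 26, Zephyr, 12), (4, Xia, 8, Lyra, 2), (5, Zed, 33, Atlas, 25), (7, Mo, 1, Nova, 37), (7, Mo, 26, Zephyr, 12), (7, Mo, 8, Lyra, 2)}
Keep only column(s) credits, title, tid: {(1, Omega, 7), (4, Gamma, 29), (4, Lyra, 2), (4, Nova, 37), (4, Zephyr, 12), (5, Atlas, 25), (7, Lyra, 2), (7, Nova, 37), (7, Zephyr, 12)}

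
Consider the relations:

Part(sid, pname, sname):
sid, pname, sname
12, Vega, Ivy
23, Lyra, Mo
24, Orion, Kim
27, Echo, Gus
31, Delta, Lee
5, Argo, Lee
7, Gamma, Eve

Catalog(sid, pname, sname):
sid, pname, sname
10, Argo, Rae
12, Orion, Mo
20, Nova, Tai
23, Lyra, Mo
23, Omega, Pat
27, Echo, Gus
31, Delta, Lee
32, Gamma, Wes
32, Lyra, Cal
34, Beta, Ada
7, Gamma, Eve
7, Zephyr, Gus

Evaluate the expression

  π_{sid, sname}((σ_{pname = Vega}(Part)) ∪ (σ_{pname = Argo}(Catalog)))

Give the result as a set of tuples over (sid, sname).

Filtering on pname = Vega leaves {(12, Vega, Ivy)}.
Filtering on pname = Argo leaves {(10, Argo, Rae)}.
Union: {(12, Vega, Ivy)} with {(10, Argo, Rae)} → {(10, Argo, Rae), (12, Vega, Ivy)}
Projecting to sid, sname: {(10, Rae), (12, Ivy)}

{(10, Rae), (12, Ivy)}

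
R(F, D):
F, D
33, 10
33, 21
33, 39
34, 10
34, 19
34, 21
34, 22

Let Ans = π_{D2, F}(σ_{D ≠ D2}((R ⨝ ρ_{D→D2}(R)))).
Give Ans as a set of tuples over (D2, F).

ρ[D→D2]: schema becomes (F, D2); tuples unchanged.
Joining R and ρ_{D→D2}(R) on F yields {(33, 10, 10), (33, 10, 21), (33, 10, 39), (33, 21, 10), (33, 21, 21), (33, 21, 39), (33, 39, 10), (33, 39, 21), (33, 39, 39), (34, 10, 10), (34, 10, 19), (34, 10, 21), (34, 10, 22), (34, 19, 10), (34, 19, 19), (34, 19, 21), (34, 19, 22), (34, 21, 10), (34, 21, 19), (34, 21, 21), (34, 21, 22), (34, 22, 10), (34, 22, 19), (34, 22, 21), (34, 22, 22)}.
Selection D ≠ D2: {(33, 10, 21), (33, 10, 39), (33, 21, 10), (33, 21, 39), (33, 39, 10), (33, 39, 21), (34, 10, 19), (34, 10, 21), (34, 10, 22), (34, 19, 10), (34, 19, 21), (34, 19, 22), (34, 21, 10), (34, 21, 19), (34, 21, 22), (34, 22, 10), (34, 22, 19), (34, 22, 21)}
π_{D2, F} gives {(10, 33), (10, 34), (19, 34), (21, 33), (21, 34), (22, 34), (39, 33)} (11 duplicate(s) eliminated).

{(10, 33), (10, 34), (19, 34), (21, 33), (21, 34), (22, 34), (39, 33)}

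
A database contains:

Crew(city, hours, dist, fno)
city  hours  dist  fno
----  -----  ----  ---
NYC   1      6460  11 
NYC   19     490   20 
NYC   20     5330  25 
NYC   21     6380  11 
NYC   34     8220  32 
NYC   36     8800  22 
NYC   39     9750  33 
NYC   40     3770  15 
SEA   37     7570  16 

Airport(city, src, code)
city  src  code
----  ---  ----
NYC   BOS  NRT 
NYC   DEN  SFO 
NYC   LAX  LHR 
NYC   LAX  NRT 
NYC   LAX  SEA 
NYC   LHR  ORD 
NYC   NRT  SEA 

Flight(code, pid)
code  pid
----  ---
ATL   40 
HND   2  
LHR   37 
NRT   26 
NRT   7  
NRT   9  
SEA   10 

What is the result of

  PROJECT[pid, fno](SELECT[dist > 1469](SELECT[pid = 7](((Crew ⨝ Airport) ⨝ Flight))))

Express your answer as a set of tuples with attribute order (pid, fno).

{(7, 11), (7, 15), (7, 22), (7, 25), (7, 32), (7, 33)}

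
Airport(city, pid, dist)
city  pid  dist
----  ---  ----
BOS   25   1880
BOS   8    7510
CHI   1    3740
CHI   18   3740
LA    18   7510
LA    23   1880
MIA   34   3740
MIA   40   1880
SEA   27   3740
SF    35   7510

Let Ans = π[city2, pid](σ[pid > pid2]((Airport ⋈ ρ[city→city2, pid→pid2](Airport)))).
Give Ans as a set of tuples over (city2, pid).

{(BOS, 18), (BOS, 35), (BOS, 40), (CHI, 18), (CHI, 27), (CHI, 34), (LA, 25), (LA, 35), (LA, 40), (SEA, 34)}

ρ[city→city2, pid→pid2]: schema becomes (city2, pid2, dist); tuples unchanged.
Natural join on dist: {(BOS, 25, 1880, BOS, 25), (BOS, 25, 1880, LA, 23), (BOS, 25, 1880, MIA, 40), (BOS, 8, 7510, BOS, 8), (BOS, 8, 7510, LA, 18), (BOS, 8, 7510, SF, 35), (CHI, 1, 3740, CHI, 1), (CHI, 1, 3740, CHI, 18), (CHI, 1, 3740, MIA, 34), (CHI, 1, 3740, SEA, 27), (CHI, 18, 3740, CHI, 1), (CHI, 18, 3740, CHI, 18), (CHI, 18, 3740, MIA, 34), (CHI, 18, 3740, SEA, 27), (LA, 18, 7510, BOS, 8), (LA, 18, 7510, LA, 18), (LA, 18, 7510, SF, 35), (LA, 23, 1880, BOS, 25), (LA, 23, 1880, LA, 23), (LA, 23, 1880, MIA, 40), (MIA, 34, 3740, CHI, 1), (MIA, 34, 3740, CHI, 18), (MIA, 34, 3740, MIA, 34), (MIA, 34, 3740, SEA, 27), (MIA, 40, 1880, BOS, 25), (MIA, 40, 1880, LA, 23), (MIA, 40, 1880, MIA, 40), (SEA, 27, 3740, CHI, 1), (SEA, 27, 3740, CHI, 18), (SEA, 27, 3740, MIA, 34), (SEA, 27, 3740, SEA, 27), (SF, 35, 7510, BOS, 8), (SF, 35, 7510, LA, 18), (SF, 35, 7510, SF, 35)}
Selection pid > pid2: {(BOS, 25, 1880, LA, 23), (CHI, 18, 3740, CHI, 1), (LA, 18, 7510, BOS, 8), (MIA, 34, 3740, CHI, 1), (MIA, 34, 3740, CHI, 18), (MIA, 34, 3740, SEA, 27), (MIA, 40, 1880, BOS, 25), (MIA, 40, 1880, LA, 23), (SEA, 27, 3740, CHI, 1), (SEA, 27, 3740, CHI, 18), (SF, 35, 7510, BOS, 8), (SF, 35, 7510, LA, 18)}
π[city2, pid]: project onto (city2, pid) (2 duplicate(s) eliminated) → {(BOS, 18), (BOS, 35), (BOS, 40), (CHI, 18), (CHI, 27), (CHI, 34), (LA, 25), (LA, 35), (LA, 40), (SEA, 34)}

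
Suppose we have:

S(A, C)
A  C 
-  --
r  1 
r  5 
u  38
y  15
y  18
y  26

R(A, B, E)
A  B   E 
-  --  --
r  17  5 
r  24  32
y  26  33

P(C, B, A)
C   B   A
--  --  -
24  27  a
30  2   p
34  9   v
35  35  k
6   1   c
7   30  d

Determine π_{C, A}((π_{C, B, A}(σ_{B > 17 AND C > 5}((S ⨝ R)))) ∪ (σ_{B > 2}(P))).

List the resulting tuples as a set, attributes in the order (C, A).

{(15, y), (18, y), (24, a), (26, y), (34, v), (35, k), (7, d)}

Joining S and R on A yields {(r, 1, 17, 5), (r, 1, 24, 32), (r, 5, 17, 5), (r, 5, 24, 32), (y, 15, 26, 33), (y, 18, 26, 33), (y, 26, 26, 33)}.
σ[B > 17 AND C > 5]: keep tuples satisfying B > 17 AND C > 5 → {(y, 15, 26, 33), (y, 18, 26, 33), (y, 26, 26, 33)}
π_{C, B, A} gives {(15, 26, y), (18, 26, y), (26, 26, y)}.
σ[B > 2]: keep tuples satisfying B > 2 → {(24, 27, a), (34, 9, v), (35, 35, k), (7, 30, d)}
Taking the union: {(15, 26, y), (18, 26, y), (24, 27, a), (26, 26, y), (34, 9, v), (35, 35, k), (7, 30, d)}
π_{C, A} gives {(15, y), (18, y), (24, a), (26, y), (34, v), (35, k), (7, d)}.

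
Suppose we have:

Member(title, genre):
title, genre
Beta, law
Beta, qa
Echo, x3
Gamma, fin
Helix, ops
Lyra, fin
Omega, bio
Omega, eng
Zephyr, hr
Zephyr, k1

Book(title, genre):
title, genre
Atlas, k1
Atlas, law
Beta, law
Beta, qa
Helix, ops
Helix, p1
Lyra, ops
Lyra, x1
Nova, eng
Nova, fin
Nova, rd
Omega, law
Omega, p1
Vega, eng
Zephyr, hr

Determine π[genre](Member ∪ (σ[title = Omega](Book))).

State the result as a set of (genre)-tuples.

σ[title = Omega]: keep tuples satisfying title = Omega → {(Omega, law), (Omega, p1)}
Set union of the two operands is {(Beta, law), (Beta, qa), (Echo, x3), (Gamma, fin), (Helix, ops), (Lyra, fin), (Omega, bio), (Omega, eng), (Omega, law), (Omega, p1), (Zephyr, hr), (Zephyr, k1)}.
Keep only column(s) genre (2 duplicate(s) eliminated): {bio, eng, fin, hr, k1, law, ops, p1, qa, x3}

{bio, eng, fin, hr, k1, law, ops, p1, qa, x3}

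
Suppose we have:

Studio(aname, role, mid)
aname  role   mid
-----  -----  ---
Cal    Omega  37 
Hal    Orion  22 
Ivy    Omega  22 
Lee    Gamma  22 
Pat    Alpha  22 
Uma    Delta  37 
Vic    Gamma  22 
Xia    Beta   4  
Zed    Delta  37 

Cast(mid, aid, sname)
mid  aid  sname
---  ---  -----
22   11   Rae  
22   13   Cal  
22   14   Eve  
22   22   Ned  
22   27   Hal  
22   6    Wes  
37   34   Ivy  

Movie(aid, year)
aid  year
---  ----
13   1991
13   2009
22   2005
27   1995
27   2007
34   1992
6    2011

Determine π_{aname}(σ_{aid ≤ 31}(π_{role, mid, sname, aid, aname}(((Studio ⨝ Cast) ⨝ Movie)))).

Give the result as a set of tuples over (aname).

{Hal, Ivy, Lee, Pat, Vic}

Studio ⋈ Cast (natural join on mid): {(Cal, Omega, 37, 34, Ivy), (Hal, Orion, 22, 11, Rae), (Hal, Orion, 22, 13, Cal), (Hal, Orion, 22, 14, Eve), (Hal, Orion, 22, 22, Ned), (Hal, Orion, 22, 27, Hal), (Hal, Orion, 22, 6, Wes), (Ivy, Omega, 22, 11, Rae), (Ivy, Omega, 22, 13, Cal), (Ivy, Omega, 22, 14, Eve), (Ivy, Omega, 22, 22, Ned), (Ivy, Omega, 22, 27, Hal), (Ivy, Omega, 22, 6, Wes), (Lee, Gamma, 22, 11, Rae), (Lee, Gamma, 22, 13, Cal), (Lee, Gamma, 22, 14, Eve), (Lee, Gamma, 22, 22, Ned), (Lee, Gamma, 22, 27, Hal), (Lee, Gamma, 22, 6, Wes), (Pat, Alpha, 22, 11, Rae), (Pat, Alpha, 22, 13, Cal), (Pat, Alpha, 22, 14, Eve), (Pat, Alpha, 22, 22, Ned), (Pat, Alpha, 22, 27, Hal), (Pat, Alpha, 22, 6, Wes), (Uma, Delta, 37, 34, Ivy), (Vic, Gamma, 22, 11, Rae), (Vic, Gamma, 22, 13, Cal), (Vic, Gamma, 22, 14, Eve), (Vic, Gamma, 22, 22, Ned), (Vic, Gamma, 22, 27, Hal), (Vic, Gamma, 22, 6, Wes), (Zed, Delta, 37, 34, Ivy)}
(Studio ⨝ Cast) ⋈ Movie (natural join on aid): {(Cal, Omega, 37, 34, Ivy, 1992), (Hal, Orion, 22, 13, Cal, 1991), (Hal, Orion, 22, 13, Cal, 2009), (Hal, Orion, 22, 22, Ned, 2005), (Hal, Orion, 22, 27, Hal, 1995), (Hal, Orion, 22, 27, Hal, 2007), (Hal, Orion, 22, 6, Wes, 2011), (Ivy, Omega, 22, 13, Cal, 1991), (Ivy, Omega, 22, 13, Cal, 2009), (Ivy, Omega, 22, 22, Ned, 2005), (Ivy, Omega, 22, 27, Hal, 1995), (Ivy, Omega, 22, 27, Hal, 2007), (Ivy, Omega, 22, 6, Wes, 2011), (Lee, Gamma, 22, 13, Cal, 1991), (Lee, Gamma, 22, 13, Cal, 2009), (Lee, Gamma, 22, 22, Ned, 2005), (Lee, Gamma, 22, 27, Hal, 1995), (Lee, Gamma, 22, 27, Hal, 2007), (Lee, Gamma, 22, 6, Wes, 2011), (Pat, Alpha, 22, 13, Cal, 1991), (Pat, Alpha, 22, 13, Cal, 2009), (Pat, Alpha, 22, 22, Ned, 2005), (Pat, Alpha, 22, 27, Hal, 1995), (Pat, Alpha, 22, 27, Hal, 2007), (Pat, Alpha, 22, 6, Wes, 2011), (Uma, Delta, 37, 34, Ivy, 1992), (Vic, Gamma, 22, 13, Cal, 1991), (Vic, Gamma, 22, 13, Cal, 2009), (Vic, Gamma, 22, 22, Ned, 2005), (Vic, Gamma, 22, 27, Hal, 1995), (Vic, Gamma, 22, 27, Hal, 2007), (Vic, Gamma, 22, 6, Wes, 2011), (Zed, Delta, 37, 34, Ivy, 1992)}
Keep only column(s) role, mid, sname, aid, aname (10 duplicate(s) eliminated): {(Alpha, 22, Cal, 13, Pat), (Alpha, 22, Hal, 27, Pat), (Alpha, 22, Ned, 22, Pat), (Alpha, 22, Wes, 6, Pat), (Delta, 37, Ivy, 34, Uma), (Delta, 37, Ivy, 34, Zed), (Gamma, 22, Cal, 13, Lee), (Gamma, 22, Cal, 13, Vic), (Gamma, 22, Hal, 27, Lee), (Gamma, 22, Hal, 27, Vic), (Gamma, 22, Ned, 22, Lee), (Gamma, 22, Ned, 22, Vic), (Gamma, 22, Wes, 6, Lee), (Gamma, 22, Wes, 6, Vic), (Omega, 22, Cal, 13, Ivy), (Omega, 22, Hal, 27, Ivy), (Omega, 22, Ned, 22, Ivy), (Omega, 22, Wes, 6, Ivy), (Omega, 37, Ivy, 34, Cal), (Orion, 22, Cal, 13, Hal), (Orion, 22, Hal, 27, Hal), (Orion, 22, Ned, 22, Hal), (Orion, 22, Wes, 6, Hal)}
σ[aid ≤ 31]: keep tuples satisfying aid ≤ 31 → {(Alpha, 22, Cal, 13, Pat), (Alpha, 22, Hal, 27, Pat), (Alpha, 22, Ned, 22, Pat), (Alpha, 22, Wes, 6, Pat), (Gamma, 22, Cal, 13, Lee), (Gamma, 22, Cal, 13, Vic), (Gamma, 22, Hal, 27, Lee), (Gamma, 22, Hal, 27, Vic), (Gamma, 22, Ned, 22, Lee), (Gamma, 22, Ned, 22, Vic), (Gamma, 22, Wes, 6, Lee), (Gamma, 22, Wes, 6, Vic), (Omega, 22, Cal, 13, Ivy), (Omega, 22, Hal, 27, Ivy), (Omega, 22, Ned, 22, Ivy), (Omega, 22, Wes, 6, Ivy), (Orion, 22, Cal, 13, Hal), (Orion, 22, Hal, 27, Hal), (Orion, 22, Ned, 22, Hal), (Orion, 22, Wes, 6, Hal)}
Keep only column(s) aname (15 duplicate(s) eliminated): {Hal, Ivy, Lee, Pat, Vic}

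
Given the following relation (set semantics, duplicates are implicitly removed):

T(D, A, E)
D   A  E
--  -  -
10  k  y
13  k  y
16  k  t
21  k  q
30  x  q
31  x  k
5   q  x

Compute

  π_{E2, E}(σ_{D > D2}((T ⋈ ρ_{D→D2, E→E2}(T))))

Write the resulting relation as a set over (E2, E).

ρ[D→D2, E→E2]: schema becomes (D2, A, E2); tuples unchanged.
Joining T and ρ_{D→D2, E→E2}(T) on A yields {(10, k, y, 10, y), (10, k, y, 13, y), (10, k, y, 16, t), (10, k, y, 21, q), (13, k, y, 10, y), (13, k, y, 13, y), (13, k, y, 16, t), (13, k, y, 21, q), (16, k, t, 10, y), (16, k, t, 13, y), (16, k, t, 16, t), (16, k, t, 21, q), (21, k, q, 10, y), (21, k, q, 13, y), (21, k, q, 16, t), (21, k, q, 21, q), (30, x, q, 30, q), (30, x, q, 31, k), (31, x, k, 30, q), (31, x, k, 31, k), (5, q, x, 5, x)}.
Apply σ_{D > D2}; surviving tuples: {(13, k, y, 10, y), (16, k, t, 10, y), (16, k, t, 13, y), (21, k, q, 10, y), (21, k, q, 13, y), (21, k, q, 16, t), (31, x, k, 30, q)}
Projecting to E2, E (2 duplicate(s) eliminated): {(q, k), (t, q), (y, q), (y, t), (y, y)}

{(q, k), (t, q), (y, q), (y, t), (y, y)}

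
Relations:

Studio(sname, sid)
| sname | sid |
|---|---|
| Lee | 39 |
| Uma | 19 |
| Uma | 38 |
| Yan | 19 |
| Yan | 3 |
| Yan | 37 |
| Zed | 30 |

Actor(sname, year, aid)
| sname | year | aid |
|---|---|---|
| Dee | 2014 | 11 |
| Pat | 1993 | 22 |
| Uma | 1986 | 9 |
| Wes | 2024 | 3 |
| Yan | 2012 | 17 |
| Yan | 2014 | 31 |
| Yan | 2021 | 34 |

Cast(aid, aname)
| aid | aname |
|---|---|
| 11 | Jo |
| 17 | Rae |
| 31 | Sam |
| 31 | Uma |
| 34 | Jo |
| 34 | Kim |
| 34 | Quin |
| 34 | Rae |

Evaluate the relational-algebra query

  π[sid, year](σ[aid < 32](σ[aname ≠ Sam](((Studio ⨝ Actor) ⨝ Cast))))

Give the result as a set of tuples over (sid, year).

{(19, 2012), (19, 2014), (3, 2012), (3, 2014), (37, 2012), (37, 2014)}

Joining Studio and Actor on sname yields {(Uma, 19, 1986, 9), (Uma, 38, 1986, 9), (Yan, 19, 2012, 17), (Yan, 19, 2014, 31), (Yan, 19, 2021, 34), (Yan, 3, 2012, 17), (Yan, 3, 2014, 31), (Yan, 3, 2021, 34), (Yan, 37, 2012, 17), (Yan, 37, 2014, 31), (Yan, 37, 2021, 34)}.
Joining (Studio ⨝ Actor) and Cast on aid yields {(Yan, 19, 2012, 17, Rae), (Yan, 19, 2014, 31, Sam), (Yan, 19, 2014, 31, Uma), (Yan, 19, 2021, 34, Jo), (Yan, 19, 2021, 34, Kim), (Yan, 19, 2021, 34, Quin), (Yan, 19, 2021, 34, Rae), (Yan, 3, 2012, 17, Rae), (Yan, 3, 2014, 31, Sam), (Yan, 3, 2014, 31, Uma), (Yan, 3, 2021, 34, Jo), (Yan, 3, 2021, 34, Kim), (Yan, 3, 2021, 34, Quin), (Yan, 3, 2021, 34, Rae), (Yan, 37, 2012, 17, Rae), (Yan, 37, 2014, 31, Sam), (Yan, 37, 2014, 31, Uma), (Yan, 37, 2021, 34, Jo), (Yan, 37, 2021, 34, Kim), (Yan, 37, 2021, 34, Quin), (Yan, 37, 2021, 34, Rae)}.
Selection aname ≠ Sam: {(Yan, 19, 2012, 17, Rae), (Yan, 19, 2014, 31, Uma), (Yan, 19, 2021, 34, Jo), (Yan, 19, 2021, 34, Kim), (Yan, 19, 2021, 34, Quin), (Yan, 19, 2021, 34, Rae), (Yan, 3, 2012, 17, Rae), (Yan, 3, 2014, 31, Uma), (Yan, 3, 2021, 34, Jo), (Yan, 3, 2021, 34, Kim), (Yan, 3, 2021, 34, Quin), (Yan, 3, 2021, 34, Rae), (Yan, 37, 2012, 17, Rae), (Yan, 37, 2014, 31, Uma), (Yan, 37, 2021, 34, Jo), (Yan, 37, 2021, 34, Kim), (Yan, 37, 2021, 34, Quin), (Yan, 37, 2021, 34, Rae)}
Selection aid < 32: {(Yan, 19, 2012, 17, Rae), (Yan, 19, 2014, 31, Uma), (Yan, 3, 2012, 17, Rae), (Yan, 3, 2014, 31, Uma), (Yan, 37, 2012, 17, Rae), (Yan, 37, 2014, 31, Uma)}
π_{sid, year} gives {(19, 2012), (19, 2014), (3, 2012), (3, 2014), (37, 2012), (37, 2014)}.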